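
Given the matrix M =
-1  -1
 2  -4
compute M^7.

tr M = -5 and det M = 6, so the characteristic polynomial is λ² − (-5)λ + (6) with roots -2 and -3.
Eigenvectors give P = [[1, -1], [1, -2]] with P⁻¹ = [[2, -1], [1, -1]], and M = P·diag(-2, -3)·P⁻¹.
Then M^7 = P·diag(-128, -2187)·P⁻¹ = [[-128, 2187], [-128, 4374]] · [[2, -1], [1, -1]] = [[1931, -2059], [4118, -4246]].

[[1931, -2059], [4118, -4246]]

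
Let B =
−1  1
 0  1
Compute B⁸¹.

[[−1, 1], [0, 1]]

B² = I (check: tr B = 0 and det B = −1), so B⁸¹ = B since 81 is odd.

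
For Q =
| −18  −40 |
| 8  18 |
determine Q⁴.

tr Q = 0 and det Q = −4, so the characteristic polynomial is λ² − (0)λ + (−4) with roots 2 and −2.
Eigenvectors give P = [[2, 5], [−1, −2]] with P⁻¹ = [[−2, −5], [1, 2]], and Q = P·diag(2, −2)·P⁻¹.
Then Q⁴ = P·diag(16, 16)·P⁻¹ = [[32, 80], [−16, −32]] · [[−2, −5], [1, 2]] = [[16, 0], [0, 16]].

[[16, 0], [0, 16]]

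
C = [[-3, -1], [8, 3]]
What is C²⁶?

[[1, 0], [0, 1]]

C² = I (check: tr C = 0 and det C = -1), so C²⁶ = I since 26 is even.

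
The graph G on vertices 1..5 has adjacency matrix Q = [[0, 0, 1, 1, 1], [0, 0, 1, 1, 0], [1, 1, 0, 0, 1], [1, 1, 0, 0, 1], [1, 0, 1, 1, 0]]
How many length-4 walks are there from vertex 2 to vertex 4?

The number of length-4 walks from vertex 2 to vertex 4 is entry (2,4) of Q⁴, where Q is the adjacency matrix.
Q² = [[3, 2, 1, 1, 2], [2, 2, 0, 0, 2], [1, 0, 3, 3, 1], [1, 0, 3, 3, 1], [2, 2, 1, 1, 3]]
Q³ = [[4, 2, 7, 7, 5], [2, 0, 6, 6, 2], [7, 6, 2, 2, 7], [7, 6, 2, 2, 7], [5, 2, 7, 7, 4]]
Q⁴ = [[19, 14, 11, 11, 18], [14, 12, 4, 4, 14], [11, 4, 20, 20, 11], [11, 4, 20, 20, 11], [18, 14, 11, 11, 19]]

4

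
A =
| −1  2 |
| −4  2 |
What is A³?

[[−1, −10], [20, −16]]

A² = [[−7, 2], [−4, −4]]
A³ = [[−1, −10], [20, −16]]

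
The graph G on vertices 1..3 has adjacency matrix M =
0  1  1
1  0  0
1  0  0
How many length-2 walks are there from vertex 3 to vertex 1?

The number of length-2 walks from vertex 3 to vertex 1 is entry (3,1) of M², where M is the adjacency matrix.
M² = [[2, 0, 0], [0, 1, 1], [0, 1, 1]]

0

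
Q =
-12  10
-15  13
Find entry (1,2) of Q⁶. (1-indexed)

1330

tr Q = 1 and det Q = -6, so the characteristic polynomial is λ² − (1)λ + (-6) with roots 3 and -2.
Eigenvectors give P = [[-2, -1], [-3, -1]] with P⁻¹ = [[1, -1], [-3, 2]], and Q = P·diag(3, -2)·P⁻¹.
Then Q⁶ = P·diag(729, 64)·P⁻¹ = [[-1458, -64], [-2187, -64]] · [[1, -1], [-3, 2]] = [[-1266, 1330], [-1995, 2059]].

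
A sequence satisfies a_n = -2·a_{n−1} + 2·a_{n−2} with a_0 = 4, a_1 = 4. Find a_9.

With companion matrix Q = [[-2, 2], [1, 0]], [a_n, a_{n−1}]ᵀ = Q·[a_{n−1}, a_{n−2}]ᵀ, so [a_9, a_8]ᵀ = Q⁸·[a_1, a_0]ᵀ.
Q⁸ = [[2448, -1792], [-896, 656]], giving [a_9, a_8]ᵀ = [[2624], [-960]].

2624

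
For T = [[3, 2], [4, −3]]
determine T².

[[17, 0], [0, 17]]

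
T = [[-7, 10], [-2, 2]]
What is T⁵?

tr T = -5 and det T = 6, so the characteristic polynomial is λ² − (-5)λ + (6) with roots -3 and -2.
Eigenvectors give P = [[5, -2], [2, -1]] with P⁻¹ = [[1, -2], [2, -5]], and T = P·diag(-3, -2)·P⁻¹.
Then T⁵ = P·diag(-243, -32)·P⁻¹ = [[-1215, 64], [-486, 32]] · [[1, -2], [2, -5]] = [[-1087, 2110], [-422, 812]].

[[-1087, 2110], [-422, 812]]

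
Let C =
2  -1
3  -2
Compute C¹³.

C² = I (check: tr C = 0 and det C = -1), so C¹³ = C since 13 is odd.

[[2, -1], [3, -2]]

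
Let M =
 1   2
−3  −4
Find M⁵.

[[61, 62], [−93, −94]]

tr M = −3 and det M = 2, so the characteristic polynomial is λ² − (−3)λ + (2) with roots −2 and −1.
Eigenvectors give P = [[2, −1], [−3, 1]] with P⁻¹ = [[−1, −1], [−3, −2]], and M = P·diag(−2, −1)·P⁻¹.
Then M⁵ = P·diag(−32, −1)·P⁻¹ = [[−64, 1], [96, −1]] · [[−1, −1], [−3, −2]] = [[61, 62], [−93, −94]].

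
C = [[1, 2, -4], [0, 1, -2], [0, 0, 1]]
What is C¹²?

[[1, 24, -312], [0, 1, -24], [0, 0, 1]]

C = I + N where N = [[0, 2, -4], [0, 0, -2], [0, 0, 0]] is strictly upper-triangular, so N³ = 0.
(I + N)¹² = I + 12·N + 66·N² = [[1, 24, -312], [0, 1, -24], [0, 0, 1]].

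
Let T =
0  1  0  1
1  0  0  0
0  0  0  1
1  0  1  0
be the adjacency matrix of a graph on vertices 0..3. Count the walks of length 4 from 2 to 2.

2

The number of length-4 walks from vertex 2 to vertex 2 is entry (2,2) of T⁴, where T is the adjacency matrix.
T² = [[2, 0, 1, 0], [0, 1, 0, 1], [1, 0, 1, 0], [0, 1, 0, 2]]
T³ = [[0, 2, 0, 3], [2, 0, 1, 0], [0, 1, 0, 2], [3, 0, 2, 0]]
T⁴ = [[5, 0, 3, 0], [0, 2, 0, 3], [3, 0, 2, 0], [0, 3, 0, 5]]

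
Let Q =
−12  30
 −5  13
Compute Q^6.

tr Q = 1 and det Q = −6, so the characteristic polynomial is λ² − (1)λ + (−6) with roots 3 and −2.
Eigenvectors give P = [[2, −3], [1, −1]] with P⁻¹ = [[−1, 3], [−1, 2]], and Q = P·diag(3, −2)·P⁻¹.
Then Q^6 = P·diag(729, 64)·P⁻¹ = [[1458, −192], [729, −64]] · [[−1, 3], [−1, 2]] = [[−1266, 3990], [−665, 2059]].

[[−1266, 3990], [−665, 2059]]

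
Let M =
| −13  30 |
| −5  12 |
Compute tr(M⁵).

−211

tr M = −1 and det M = −6, so the characteristic polynomial is λ² − (−1)λ + (−6) with roots −3 and 2.
Eigenvectors give P = [[3, −2], [1, −1]] with P⁻¹ = [[1, −2], [1, −3]], and M = P·diag(−3, 2)·P⁻¹.
Then M⁵ = P·diag(−243, 32)·P⁻¹ = [[−729, −64], [−243, −32]] · [[1, −2], [1, −3]] = [[−793, 1650], [−275, 582]].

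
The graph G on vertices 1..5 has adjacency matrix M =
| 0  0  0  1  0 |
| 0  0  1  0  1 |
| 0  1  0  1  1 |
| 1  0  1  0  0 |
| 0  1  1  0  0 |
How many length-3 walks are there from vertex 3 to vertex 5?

The number of length-3 walks from vertex 3 to vertex 5 is entry (3,5) of M³, where M is the adjacency matrix.
M² = [[1, 0, 1, 0, 0], [0, 2, 1, 1, 1], [1, 1, 3, 0, 1], [0, 1, 0, 2, 1], [0, 1, 1, 1, 2]]
M³ = [[0, 1, 0, 2, 1], [1, 2, 4, 1, 3], [0, 4, 2, 4, 4], [2, 1, 4, 0, 1], [1, 3, 4, 1, 2]]

4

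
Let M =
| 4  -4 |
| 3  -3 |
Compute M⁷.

[[4, -4], [3, -3]]

M² = M (a projection; rank 1, trace 1), so M⁷ = M.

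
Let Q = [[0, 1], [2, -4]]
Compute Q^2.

[[2, -4], [-8, 18]]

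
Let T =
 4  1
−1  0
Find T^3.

T^2 = [[15, 4], [−4, −1]]
T^3 = [[56, 15], [−15, −4]]

[[56, 15], [−15, −4]]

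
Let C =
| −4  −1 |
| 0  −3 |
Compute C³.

[[−64, −37], [0, −27]]

C² = [[16, 7], [0, 9]]
C³ = [[−64, −37], [0, −27]]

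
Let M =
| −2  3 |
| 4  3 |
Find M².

[[16, 3], [4, 21]]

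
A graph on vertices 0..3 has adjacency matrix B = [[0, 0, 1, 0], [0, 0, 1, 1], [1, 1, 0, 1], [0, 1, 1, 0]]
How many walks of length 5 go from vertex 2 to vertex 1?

The number of length-5 walks from vertex 2 to vertex 1 is entry (2,1) of B⁵, where B is the adjacency matrix.
B² = [[1, 1, 0, 1], [1, 2, 1, 1], [0, 1, 3, 1], [1, 1, 1, 2]]
B³ = [[0, 1, 3, 1], [1, 2, 4, 3], [3, 4, 2, 4], [1, 3, 4, 2]]
B⁴ = [[3, 4, 2, 4], [4, 7, 6, 6], [2, 6, 11, 6], [4, 6, 6, 7]]
B⁵ = [[2, 6, 11, 6], [6, 12, 17, 13], [11, 17, 14, 17], [6, 13, 17, 12]]

17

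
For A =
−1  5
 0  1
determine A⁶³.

[[−1, 5], [0, 1]]

A² = I (check: tr A = 0 and det A = −1), so A⁶³ = A since 63 is odd.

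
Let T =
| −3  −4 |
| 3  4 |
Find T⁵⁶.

[[−3, −4], [3, 4]]

T² = T (a projection; rank 1, trace 1), so T⁵⁶ = T.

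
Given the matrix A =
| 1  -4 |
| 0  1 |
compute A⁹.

[[1, -36], [0, 1]]

A = I + N where N = [[0, -4], [0, 0]] is strictly upper-triangular, so N² = 0.
(I + N)⁹ = I + 9·N = [[1, -36], [0, 1]].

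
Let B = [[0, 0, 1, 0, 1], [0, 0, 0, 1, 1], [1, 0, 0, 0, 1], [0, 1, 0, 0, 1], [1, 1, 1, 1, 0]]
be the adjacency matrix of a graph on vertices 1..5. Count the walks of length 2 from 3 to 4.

The number of length-2 walks from vertex 3 to vertex 4 is entry (3,4) of B^2, where B is the adjacency matrix.
B^2 = [[2, 1, 1, 1, 1], [1, 2, 1, 1, 1], [1, 1, 2, 1, 1], [1, 1, 1, 2, 1], [1, 1, 1, 1, 4]]

1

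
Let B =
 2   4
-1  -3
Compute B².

[[0, -4], [1, 5]]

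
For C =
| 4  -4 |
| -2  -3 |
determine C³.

[[104, -84], [-42, -43]]

C² = [[24, -4], [-2, 17]]
C³ = [[104, -84], [-42, -43]]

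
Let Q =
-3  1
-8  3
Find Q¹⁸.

Q² = I (check: tr Q = 0 and det Q = -1), so Q¹⁸ = I since 18 is even.

[[1, 0], [0, 1]]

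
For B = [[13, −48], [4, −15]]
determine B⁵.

[[733, −2928], [244, −975]]

tr B = −2 and det B = −3, so the characteristic polynomial is λ² − (−2)λ + (−3) with roots 1 and −3.
Eigenvectors give P = [[4, 3], [1, 1]] with P⁻¹ = [[1, −3], [−1, 4]], and B = P·diag(1, −3)·P⁻¹.
Then B⁵ = P·diag(1, −243)·P⁻¹ = [[4, −729], [1, −243]] · [[1, −3], [−1, 4]] = [[733, −2928], [244, −975]].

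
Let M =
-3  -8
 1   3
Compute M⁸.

M² = I (check: tr M = 0 and det M = -1), so M⁸ = I since 8 is even.

[[1, 0], [0, 1]]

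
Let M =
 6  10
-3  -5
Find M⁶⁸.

M² = M (a projection; rank 1, trace 1), so M⁶⁸ = M.

[[6, 10], [-3, -5]]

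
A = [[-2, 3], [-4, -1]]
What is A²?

[[-8, -9], [12, -11]]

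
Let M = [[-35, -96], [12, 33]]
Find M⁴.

tr M = -2 and det M = -3, so the characteristic polynomial is λ² − (-2)λ + (-3) with roots -3 and 1.
Eigenvectors give P = [[-3, -8], [1, 3]] with P⁻¹ = [[-3, -8], [1, 3]], and M = P·diag(-3, 1)·P⁻¹.
Then M⁴ = P·diag(81, 1)·P⁻¹ = [[-243, -8], [81, 3]] · [[-3, -8], [1, 3]] = [[721, 1920], [-240, -639]].

[[721, 1920], [-240, -639]]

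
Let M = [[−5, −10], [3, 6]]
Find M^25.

M² = M (a projection; rank 1, trace 1), so M^25 = M.

[[−5, −10], [3, 6]]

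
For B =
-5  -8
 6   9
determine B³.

tr B = 4 and det B = 3, so the characteristic polynomial is λ² − (4)λ + (3) with roots 1 and 3.
Eigenvectors give P = [[4, 1], [-3, -1]] with P⁻¹ = [[1, 1], [-3, -4]], and B = P·diag(1, 3)·P⁻¹.
Then B³ = P·diag(1, 27)·P⁻¹ = [[4, 27], [-3, -27]] · [[1, 1], [-3, -4]] = [[-77, -104], [78, 105]].

[[-77, -104], [78, 105]]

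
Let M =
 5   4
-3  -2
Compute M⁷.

tr M = 3 and det M = 2, so the characteristic polynomial is λ² − (3)λ + (2) with roots 1 and 2.
Eigenvectors give P = [[-1, 4], [1, -3]] with P⁻¹ = [[3, 4], [1, 1]], and M = P·diag(1, 2)·P⁻¹.
Then M⁷ = P·diag(1, 128)·P⁻¹ = [[-1, 512], [1, -384]] · [[3, 4], [1, 1]] = [[509, 508], [-381, -380]].

[[509, 508], [-381, -380]]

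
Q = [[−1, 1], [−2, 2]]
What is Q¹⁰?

Q² = Q (a projection; rank 1, trace 1), so Q¹⁰ = Q.

[[−1, 1], [−2, 2]]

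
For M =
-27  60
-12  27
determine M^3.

[[-243, 540], [-108, 243]]

tr M = 0 and det M = -9, so the characteristic polynomial is λ² − (0)λ + (-9) with roots -3 and 3.
Eigenvectors give P = [[-5, 2], [-2, 1]] with P⁻¹ = [[-1, 2], [-2, 5]], and M = P·diag(-3, 3)·P⁻¹.
Then M^3 = P·diag(-27, 27)·P⁻¹ = [[135, 54], [54, 27]] · [[-1, 2], [-2, 5]] = [[-243, 540], [-108, 243]].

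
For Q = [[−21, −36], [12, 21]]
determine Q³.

tr Q = 0 and det Q = −9, so the characteristic polynomial is λ² − (0)λ + (−9) with roots 3 and −3.
Eigenvectors give P = [[−3, −2], [2, 1]] with P⁻¹ = [[1, 2], [−2, −3]], and Q = P·diag(3, −3)·P⁻¹.
Then Q³ = P·diag(27, −27)·P⁻¹ = [[−81, 54], [54, −27]] · [[1, 2], [−2, −3]] = [[−189, −324], [108, 189]].

[[−189, −324], [108, 189]]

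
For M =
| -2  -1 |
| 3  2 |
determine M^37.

M² = I (check: tr M = 0 and det M = -1), so M^37 = M since 37 is odd.

[[-2, -1], [3, 2]]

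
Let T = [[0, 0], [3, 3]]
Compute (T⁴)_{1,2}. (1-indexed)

T² = [[0, 0], [9, 9]]
T³ = [[0, 0], [27, 27]]
T⁴ = [[0, 0], [81, 81]]

0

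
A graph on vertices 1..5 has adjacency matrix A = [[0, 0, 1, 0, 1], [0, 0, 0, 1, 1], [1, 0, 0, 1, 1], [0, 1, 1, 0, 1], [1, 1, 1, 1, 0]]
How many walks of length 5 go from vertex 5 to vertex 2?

The number of length-5 walks from vertex 5 to vertex 2 is entry (5,2) of A⁵, where A is the adjacency matrix.
A² = [[2, 1, 1, 2, 1], [1, 2, 2, 1, 1], [1, 2, 3, 1, 2], [2, 1, 1, 3, 2], [1, 1, 2, 2, 4]]
A³ = [[2, 3, 5, 3, 6], [3, 2, 3, 5, 6], [5, 3, 4, 7, 7], [3, 5, 7, 4, 7], [6, 6, 7, 7, 6]]
A⁴ = [[11, 9, 11, 14, 13], [9, 11, 14, 11, 13], [11, 14, 19, 14, 19], [14, 11, 14, 19, 19], [13, 13, 19, 19, 26]]
A⁵ = [[24, 27, 38, 33, 45], [27, 24, 33, 38, 45], [38, 33, 44, 52, 58], [33, 38, 52, 44, 58], [45, 45, 58, 58, 64]]

45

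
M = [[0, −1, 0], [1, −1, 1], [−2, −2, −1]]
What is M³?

[[3, 2, 2], [2, 9, 0], [8, −4, 7]]

M² = [[−1, 1, −1], [−3, −2, −2], [0, 6, −1]]
M³ = [[3, 2, 2], [2, 9, 0], [8, −4, 7]]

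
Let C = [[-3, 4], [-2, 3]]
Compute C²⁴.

[[1, 0], [0, 1]]

C² = I (check: tr C = 0 and det C = -1), so C²⁴ = I since 24 is even.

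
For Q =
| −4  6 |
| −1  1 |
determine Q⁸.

tr Q = −3 and det Q = 2, so the characteristic polynomial is λ² − (−3)λ + (2) with roots −2 and −1.
Eigenvectors give P = [[−3, 2], [−1, 1]] with P⁻¹ = [[−1, 2], [−1, 3]], and Q = P·diag(−2, −1)·P⁻¹.
Then Q⁸ = P·diag(256, 1)·P⁻¹ = [[−768, 2], [−256, 1]] · [[−1, 2], [−1, 3]] = [[766, −1530], [255, −509]].

[[766, −1530], [255, −509]]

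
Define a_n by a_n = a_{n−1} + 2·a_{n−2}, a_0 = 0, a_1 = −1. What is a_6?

With companion matrix M = [[1, 2], [1, 0]], [a_n, a_{n−1}]ᵀ = M·[a_{n−1}, a_{n−2}]ᵀ, so [a_6, a_5]ᵀ = M^5·[a_1, a_0]ᵀ.
M^5 = [[21, 22], [11, 10]], giving [a_6, a_5]ᵀ = [[−21], [−11]].

−21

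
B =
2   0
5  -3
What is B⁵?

tr B = -1 and det B = -6, so the characteristic polynomial is λ² − (-1)λ + (-6) with roots 2 and -3.
Eigenvectors give P = [[1, 0], [1, -1]] with P⁻¹ = [[1, 0], [1, -1]], and B = P·diag(2, -3)·P⁻¹.
Then B⁵ = P·diag(32, -243)·P⁻¹ = [[32, 0], [32, 243]] · [[1, 0], [1, -1]] = [[32, 0], [275, -243]].

[[32, 0], [275, -243]]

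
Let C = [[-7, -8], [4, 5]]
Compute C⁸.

tr C = -2 and det C = -3, so the characteristic polynomial is λ² − (-2)λ + (-3) with roots -3 and 1.
Eigenvectors give P = [[2, -1], [-1, 1]] with P⁻¹ = [[1, 1], [1, 2]], and C = P·diag(-3, 1)·P⁻¹.
Then C⁸ = P·diag(6561, 1)·P⁻¹ = [[13122, -1], [-6561, 1]] · [[1, 1], [1, 2]] = [[13121, 13120], [-6560, -6559]].

[[13121, 13120], [-6560, -6559]]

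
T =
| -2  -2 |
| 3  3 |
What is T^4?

[[-2, -2], [3, 3]]

T² = T (a projection; rank 1, trace 1), so T^4 = T.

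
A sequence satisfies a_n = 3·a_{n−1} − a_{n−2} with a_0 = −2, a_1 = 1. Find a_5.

97

With companion matrix T = [[3, −1], [1, 0]], [a_n, a_{n−1}]ᵀ = T·[a_{n−1}, a_{n−2}]ᵀ, so [a_5, a_4]ᵀ = T⁴·[a_1, a_0]ᵀ.
T⁴ = [[55, −21], [21, −8]], giving [a_5, a_4]ᵀ = [[97], [37]].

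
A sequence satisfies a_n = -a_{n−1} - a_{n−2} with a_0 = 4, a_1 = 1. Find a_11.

-5

With companion matrix B = [[-1, -1], [1, 0]], [a_n, a_{n−1}]ᵀ = B·[a_{n−1}, a_{n−2}]ᵀ, so [a_11, a_10]ᵀ = B¹⁰·[a_1, a_0]ᵀ.
B¹⁰ = [[-1, -1], [1, 0]], giving [a_11, a_10]ᵀ = [[-5], [1]].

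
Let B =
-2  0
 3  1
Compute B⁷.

tr B = -1 and det B = -2, so the characteristic polynomial is λ² − (-1)λ + (-2) with roots -2 and 1.
Eigenvectors give P = [[-1, 0], [1, 1]] with P⁻¹ = [[-1, 0], [1, 1]], and B = P·diag(-2, 1)·P⁻¹.
Then B⁷ = P·diag(-128, 1)·P⁻¹ = [[128, 0], [-128, 1]] · [[-1, 0], [1, 1]] = [[-128, 0], [129, 1]].

[[-128, 0], [129, 1]]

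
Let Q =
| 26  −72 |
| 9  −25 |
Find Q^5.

[[296, −792], [99, −265]]

tr Q = 1 and det Q = −2, so the characteristic polynomial is λ² − (1)λ + (−2) with roots −1 and 2.
Eigenvectors give P = [[−8, −3], [−3, −1]] with P⁻¹ = [[1, −3], [−3, 8]], and Q = P·diag(−1, 2)·P⁻¹.
Then Q^5 = P·diag(−1, 32)·P⁻¹ = [[8, −96], [3, −32]] · [[1, −3], [−3, 8]] = [[296, −792], [99, −265]].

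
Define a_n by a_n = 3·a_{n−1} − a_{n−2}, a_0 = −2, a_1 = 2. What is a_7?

With companion matrix A = [[3, −1], [1, 0]], [a_n, a_{n−1}]ᵀ = A·[a_{n−1}, a_{n−2}]ᵀ, so [a_7, a_6]ᵀ = A⁶·[a_1, a_0]ᵀ.
A⁶ = [[377, −144], [144, −55]], giving [a_7, a_6]ᵀ = [[1042], [398]].

1042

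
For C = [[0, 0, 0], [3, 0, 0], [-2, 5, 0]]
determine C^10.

C is strictly triangular, hence nilpotent: C^3 = 0, so C^10 = 0.

[[0, 0, 0], [0, 0, 0], [0, 0, 0]]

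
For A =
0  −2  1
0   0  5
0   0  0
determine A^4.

A is strictly triangular, hence nilpotent: A^3 = 0, so A^4 = 0.

[[0, 0, 0], [0, 0, 0], [0, 0, 0]]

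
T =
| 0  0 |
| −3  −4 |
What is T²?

[[0, 0], [12, 16]]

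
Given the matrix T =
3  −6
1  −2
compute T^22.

[[3, −6], [1, −2]]

T² = T (a projection; rank 1, trace 1), so T^22 = T.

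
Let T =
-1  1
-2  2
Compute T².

[[-1, 1], [-2, 2]]

T² = T (a projection; rank 1, trace 1), so T² = T.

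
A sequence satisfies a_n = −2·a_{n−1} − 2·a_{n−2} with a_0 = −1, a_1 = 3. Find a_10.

With companion matrix A = [[−2, −2], [1, 0]], [a_n, a_{n−1}]ᵀ = A·[a_{n−1}, a_{n−2}]ᵀ, so [a_10, a_9]ᵀ = A^9·[a_1, a_0]ᵀ.
A^9 = [[−32, −32], [16, 0]], giving [a_10, a_9]ᵀ = [[−64], [48]].

−64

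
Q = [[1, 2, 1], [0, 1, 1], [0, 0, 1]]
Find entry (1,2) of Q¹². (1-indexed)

Q = I + N where N = [[0, 2, 1], [0, 0, 1], [0, 0, 0]] is strictly upper-triangular, so N³ = 0.
(I + N)¹² = I + 12·N + 66·N² = [[1, 24, 144], [0, 1, 12], [0, 0, 1]].

24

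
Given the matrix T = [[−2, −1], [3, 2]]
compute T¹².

T² = I (check: tr T = 0 and det T = −1), so T¹² = I since 12 is even.

[[1, 0], [0, 1]]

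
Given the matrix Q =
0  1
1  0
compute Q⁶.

Q² = I (check: tr Q = 0 and det Q = −1), so Q⁶ = I since 6 is even.

[[1, 0], [0, 1]]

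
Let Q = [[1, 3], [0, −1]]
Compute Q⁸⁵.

Q² = I (check: tr Q = 0 and det Q = −1), so Q⁸⁵ = Q since 85 is odd.

[[1, 3], [0, −1]]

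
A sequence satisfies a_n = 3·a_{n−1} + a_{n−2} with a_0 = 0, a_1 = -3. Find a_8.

-11781

With companion matrix A = [[3, 1], [1, 0]], [a_n, a_{n−1}]ᵀ = A·[a_{n−1}, a_{n−2}]ᵀ, so [a_8, a_7]ᵀ = A⁷·[a_1, a_0]ᵀ.
A⁷ = [[3927, 1189], [1189, 360]], giving [a_8, a_7]ᵀ = [[-11781], [-3567]].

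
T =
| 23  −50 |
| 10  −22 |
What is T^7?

[[11447, −23150], [4630, −9388]]

tr T = 1 and det T = −6, so the characteristic polynomial is λ² − (1)λ + (−6) with roots 3 and −2.
Eigenvectors give P = [[5, 2], [2, 1]] with P⁻¹ = [[1, −2], [−2, 5]], and T = P·diag(3, −2)·P⁻¹.
Then T^7 = P·diag(2187, −128)·P⁻¹ = [[10935, −256], [4374, −128]] · [[1, −2], [−2, 5]] = [[11447, −23150], [4630, −9388]].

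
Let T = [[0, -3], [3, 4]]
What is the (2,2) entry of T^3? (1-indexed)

T^2 = [[-9, -12], [12, 7]]
T^3 = [[-36, -21], [21, -8]]

-8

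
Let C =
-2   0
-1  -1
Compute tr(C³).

tr C = -3 and det C = 2, so the characteristic polynomial is λ² − (-3)λ + (2) with roots -1 and -2.
Eigenvectors give P = [[0, -1], [1, -1]] with P⁻¹ = [[-1, 1], [-1, 0]], and C = P·diag(-1, -2)·P⁻¹.
Then C³ = P·diag(-1, -8)·P⁻¹ = [[0, 8], [-1, 8]] · [[-1, 1], [-1, 0]] = [[-8, 0], [-7, -1]].

-9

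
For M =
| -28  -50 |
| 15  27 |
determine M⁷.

[[-13762, -23150], [6945, 11703]]

tr M = -1 and det M = -6, so the characteristic polynomial is λ² − (-1)λ + (-6) with roots 2 and -3.
Eigenvectors give P = [[-5, -2], [3, 1]] with P⁻¹ = [[1, 2], [-3, -5]], and M = P·diag(2, -3)·P⁻¹.
Then M⁷ = P·diag(128, -2187)·P⁻¹ = [[-640, 4374], [384, -2187]] · [[1, 2], [-3, -5]] = [[-13762, -23150], [6945, 11703]].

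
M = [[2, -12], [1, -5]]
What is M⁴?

[[-44, 180], [-15, 61]]

tr M = -3 and det M = 2, so the characteristic polynomial is λ² − (-3)λ + (2) with roots -2 and -1.
Eigenvectors give P = [[-3, 4], [-1, 1]] with P⁻¹ = [[1, -4], [1, -3]], and M = P·diag(-2, -1)·P⁻¹.
Then M⁴ = P·diag(16, 1)·P⁻¹ = [[-48, 4], [-16, 1]] · [[1, -4], [1, -3]] = [[-44, 180], [-15, 61]].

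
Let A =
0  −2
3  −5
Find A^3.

tr A = −5 and det A = 6, so the characteristic polynomial is λ² − (−5)λ + (6) with roots −2 and −3.
Eigenvectors give P = [[−1, −2], [−1, −3]] with P⁻¹ = [[−3, 2], [1, −1]], and A = P·diag(−2, −3)·P⁻¹.
Then A^3 = P·diag(−8, −27)·P⁻¹ = [[8, 54], [8, 81]] · [[−3, 2], [1, −1]] = [[30, −38], [57, −65]].

[[30, −38], [57, −65]]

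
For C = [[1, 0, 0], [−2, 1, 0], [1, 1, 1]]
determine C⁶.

[[1, 0, 0], [−12, 1, 0], [−24, 6, 1]]

C = I + N where N = [[0, 0, 0], [−2, 0, 0], [1, 1, 0]] is strictly lower-triangular, so N³ = 0.
(I + N)⁶ = I + 6·N + 15·N² = [[1, 0, 0], [−12, 1, 0], [−24, 6, 1]].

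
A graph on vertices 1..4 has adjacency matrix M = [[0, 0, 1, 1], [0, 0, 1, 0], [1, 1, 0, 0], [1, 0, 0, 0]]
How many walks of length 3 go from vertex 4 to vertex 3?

The number of length-3 walks from vertex 4 to vertex 3 is entry (4,3) of M^3, where M is the adjacency matrix.
M^2 = [[2, 1, 0, 0], [1, 1, 0, 0], [0, 0, 2, 1], [0, 0, 1, 1]]
M^3 = [[0, 0, 3, 2], [0, 0, 2, 1], [3, 2, 0, 0], [2, 1, 0, 0]]

0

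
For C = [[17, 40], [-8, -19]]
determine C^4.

[[-319, -800], [160, 401]]

tr C = -2 and det C = -3, so the characteristic polynomial is λ² − (-2)λ + (-3) with roots -3 and 1.
Eigenvectors give P = [[2, -5], [-1, 2]] with P⁻¹ = [[-2, -5], [-1, -2]], and C = P·diag(-3, 1)·P⁻¹.
Then C^4 = P·diag(81, 1)·P⁻¹ = [[162, -5], [-81, 2]] · [[-2, -5], [-1, -2]] = [[-319, -800], [160, 401]].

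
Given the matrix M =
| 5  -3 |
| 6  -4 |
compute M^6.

tr M = 1 and det M = -2, so the characteristic polynomial is λ² − (1)λ + (-2) with roots 2 and -1.
Eigenvectors give P = [[1, -1], [1, -2]] with P⁻¹ = [[2, -1], [1, -1]], and M = P·diag(2, -1)·P⁻¹.
Then M^6 = P·diag(64, 1)·P⁻¹ = [[64, -1], [64, -2]] · [[2, -1], [1, -1]] = [[127, -63], [126, -62]].

[[127, -63], [126, -62]]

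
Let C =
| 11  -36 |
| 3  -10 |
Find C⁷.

tr C = 1 and det C = -2, so the characteristic polynomial is λ² − (1)λ + (-2) with roots -1 and 2.
Eigenvectors give P = [[-3, 4], [-1, 1]] with P⁻¹ = [[1, -4], [1, -3]], and C = P·diag(-1, 2)·P⁻¹.
Then C⁷ = P·diag(-1, 128)·P⁻¹ = [[3, 512], [1, 128]] · [[1, -4], [1, -3]] = [[515, -1548], [129, -388]].

[[515, -1548], [129, -388]]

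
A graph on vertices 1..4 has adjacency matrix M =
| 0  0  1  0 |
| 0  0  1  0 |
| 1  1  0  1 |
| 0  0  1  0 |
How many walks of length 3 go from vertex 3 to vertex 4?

The number of length-3 walks from vertex 3 to vertex 4 is entry (3,4) of M^3, where M is the adjacency matrix.
M^2 = [[1, 1, 0, 1], [1, 1, 0, 1], [0, 0, 3, 0], [1, 1, 0, 1]]
M^3 = [[0, 0, 3, 0], [0, 0, 3, 0], [3, 3, 0, 3], [0, 0, 3, 0]]

3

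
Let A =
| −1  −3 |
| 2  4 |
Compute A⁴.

tr A = 3 and det A = 2, so the characteristic polynomial is λ² − (3)λ + (2) with roots 1 and 2.
Eigenvectors give P = [[−3, 1], [2, −1]] with P⁻¹ = [[−1, −1], [−2, −3]], and A = P·diag(1, 2)·P⁻¹.
Then A⁴ = P·diag(1, 16)·P⁻¹ = [[−3, 16], [2, −16]] · [[−1, −1], [−2, −3]] = [[−29, −45], [30, 46]].

[[−29, −45], [30, 46]]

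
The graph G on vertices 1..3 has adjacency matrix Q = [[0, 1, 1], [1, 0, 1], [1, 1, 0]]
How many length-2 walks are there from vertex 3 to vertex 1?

1

The number of length-2 walks from vertex 3 to vertex 1 is entry (3,1) of Q², where Q is the adjacency matrix.
Q² = [[2, 1, 1], [1, 2, 1], [1, 1, 2]]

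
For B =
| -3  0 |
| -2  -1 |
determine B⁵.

[[-243, 0], [-242, -1]]

tr B = -4 and det B = 3, so the characteristic polynomial is λ² − (-4)λ + (3) with roots -3 and -1.
Eigenvectors give P = [[1, 0], [1, -1]] with P⁻¹ = [[1, 0], [1, -1]], and B = P·diag(-3, -1)·P⁻¹.
Then B⁵ = P·diag(-243, -1)·P⁻¹ = [[-243, 0], [-243, 1]] · [[1, 0], [1, -1]] = [[-243, 0], [-242, -1]].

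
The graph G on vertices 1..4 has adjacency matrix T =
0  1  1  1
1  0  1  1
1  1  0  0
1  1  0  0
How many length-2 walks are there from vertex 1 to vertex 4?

The number of length-2 walks from vertex 1 to vertex 4 is entry (1,4) of T², where T is the adjacency matrix.
T² = [[3, 2, 1, 1], [2, 3, 1, 1], [1, 1, 2, 2], [1, 1, 2, 2]]

1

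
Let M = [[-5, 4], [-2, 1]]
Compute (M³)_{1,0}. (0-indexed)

-26

tr M = -4 and det M = 3, so the characteristic polynomial is λ² − (-4)λ + (3) with roots -1 and -3.
Eigenvectors give P = [[1, 2], [1, 1]] with P⁻¹ = [[-1, 2], [1, -1]], and M = P·diag(-1, -3)·P⁻¹.
Then M³ = P·diag(-1, -27)·P⁻¹ = [[-1, -54], [-1, -27]] · [[-1, 2], [1, -1]] = [[-53, 52], [-26, 25]].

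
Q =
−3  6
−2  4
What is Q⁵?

Q² = Q (a projection; rank 1, trace 1), so Q⁵ = Q.

[[−3, 6], [−2, 4]]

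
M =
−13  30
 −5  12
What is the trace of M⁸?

tr M = −1 and det M = −6, so the characteristic polynomial is λ² − (−1)λ + (−6) with roots −3 and 2.
Eigenvectors give P = [[3, −2], [1, −1]] with P⁻¹ = [[1, −2], [1, −3]], and M = P·diag(−3, 2)·P⁻¹.
Then M⁸ = P·diag(6561, 256)·P⁻¹ = [[19683, −512], [6561, −256]] · [[1, −2], [1, −3]] = [[19171, −37830], [6305, −12354]].

6817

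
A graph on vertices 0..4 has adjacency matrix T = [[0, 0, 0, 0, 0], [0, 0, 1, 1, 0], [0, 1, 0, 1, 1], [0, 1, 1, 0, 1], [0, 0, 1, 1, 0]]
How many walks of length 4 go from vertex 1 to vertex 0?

0

The number of length-4 walks from vertex 1 to vertex 0 is entry (1,0) of T⁴, where T is the adjacency matrix.
T² = [[0, 0, 0, 0, 0], [0, 2, 1, 1, 2], [0, 1, 3, 2, 1], [0, 1, 2, 3, 1], [0, 2, 1, 1, 2]]
T³ = [[0, 0, 0, 0, 0], [0, 2, 5, 5, 2], [0, 5, 4, 5, 5], [0, 5, 5, 4, 5], [0, 2, 5, 5, 2]]
T⁴ = [[0, 0, 0, 0, 0], [0, 10, 9, 9, 10], [0, 9, 15, 14, 9], [0, 9, 14, 15, 9], [0, 10, 9, 9, 10]]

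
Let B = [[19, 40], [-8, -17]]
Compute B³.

tr B = 2 and det B = -3, so the characteristic polynomial is λ² − (2)λ + (-3) with roots -1 and 3.
Eigenvectors give P = [[2, -5], [-1, 2]] with P⁻¹ = [[-2, -5], [-1, -2]], and B = P·diag(-1, 3)·P⁻¹.
Then B³ = P·diag(-1, 27)·P⁻¹ = [[-2, -135], [1, 54]] · [[-2, -5], [-1, -2]] = [[139, 280], [-56, -113]].

[[139, 280], [-56, -113]]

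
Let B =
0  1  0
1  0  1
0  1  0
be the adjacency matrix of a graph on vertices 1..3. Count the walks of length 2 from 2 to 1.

0

The number of length-2 walks from vertex 2 to vertex 1 is entry (2,1) of B², where B is the adjacency matrix.
B² = [[1, 0, 1], [0, 2, 0], [1, 0, 1]]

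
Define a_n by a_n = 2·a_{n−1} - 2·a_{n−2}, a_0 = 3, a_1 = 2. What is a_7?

32

With companion matrix Q = [[2, -2], [1, 0]], [a_n, a_{n−1}]ᵀ = Q·[a_{n−1}, a_{n−2}]ᵀ, so [a_7, a_6]ᵀ = Q^6·[a_1, a_0]ᵀ.
Q^6 = [[-8, 16], [-8, 8]], giving [a_7, a_6]ᵀ = [[32], [8]].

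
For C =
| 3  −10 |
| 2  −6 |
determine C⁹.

tr C = −3 and det C = 2, so the characteristic polynomial is λ² − (−3)λ + (2) with roots −2 and −1.
Eigenvectors give P = [[2, 5], [1, 2]] with P⁻¹ = [[−2, 5], [1, −2]], and C = P·diag(−2, −1)·P⁻¹.
Then C⁹ = P·diag(−512, −1)·P⁻¹ = [[−1024, −5], [−512, −2]] · [[−2, 5], [1, −2]] = [[2043, −5110], [1022, −2556]].

[[2043, −5110], [1022, −2556]]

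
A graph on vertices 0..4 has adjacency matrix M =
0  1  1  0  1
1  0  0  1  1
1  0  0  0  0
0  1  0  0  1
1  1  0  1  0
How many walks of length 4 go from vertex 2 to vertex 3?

The number of length-4 walks from vertex 2 to vertex 3 is entry (2,3) of M⁴, where M is the adjacency matrix.
M² = [[3, 1, 0, 2, 1], [1, 3, 1, 1, 2], [0, 1, 1, 0, 1], [2, 1, 0, 2, 1], [1, 2, 1, 1, 3]]
M³ = [[2, 6, 3, 2, 6], [6, 4, 1, 5, 5], [3, 1, 0, 2, 1], [2, 5, 2, 2, 5], [6, 5, 1, 5, 4]]
M⁴ = [[15, 10, 2, 12, 10], [10, 16, 6, 9, 15], [2, 6, 3, 2, 6], [12, 9, 2, 10, 9], [10, 15, 6, 9, 16]]

2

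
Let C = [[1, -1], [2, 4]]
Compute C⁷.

[[-1931, -2059], [4118, 4246]]

tr C = 5 and det C = 6, so the characteristic polynomial is λ² − (5)λ + (6) with roots 3 and 2.
Eigenvectors give P = [[-1, 1], [2, -1]] with P⁻¹ = [[1, 1], [2, 1]], and C = P·diag(3, 2)·P⁻¹.
Then C⁷ = P·diag(2187, 128)·P⁻¹ = [[-2187, 128], [4374, -128]] · [[1, 1], [2, 1]] = [[-1931, -2059], [4118, 4246]].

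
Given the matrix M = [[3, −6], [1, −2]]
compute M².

[[3, −6], [1, −2]]

M² = M (a projection; rank 1, trace 1), so M² = M.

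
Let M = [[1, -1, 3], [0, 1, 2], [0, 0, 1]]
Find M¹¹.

[[1, -11, -77], [0, 1, 22], [0, 0, 1]]

M = I + N where N = [[0, -1, 3], [0, 0, 2], [0, 0, 0]] is strictly upper-triangular, so N³ = 0.
(I + N)¹¹ = I + 11·N + 55·N² = [[1, -11, -77], [0, 1, 22], [0, 0, 1]].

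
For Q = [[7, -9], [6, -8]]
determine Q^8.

[[-509, 765], [-510, 766]]

tr Q = -1 and det Q = -2, so the characteristic polynomial is λ² − (-1)λ + (-2) with roots 1 and -2.
Eigenvectors give P = [[-3, 1], [-2, 1]] with P⁻¹ = [[-1, 1], [-2, 3]], and Q = P·diag(1, -2)·P⁻¹.
Then Q^8 = P·diag(1, 256)·P⁻¹ = [[-3, 256], [-2, 256]] · [[-1, 1], [-2, 3]] = [[-509, 765], [-510, 766]].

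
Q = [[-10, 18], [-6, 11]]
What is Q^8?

[[-764, 1530], [-510, 1021]]

tr Q = 1 and det Q = -2, so the characteristic polynomial is λ² − (1)λ + (-2) with roots 2 and -1.
Eigenvectors give P = [[-3, 2], [-2, 1]] with P⁻¹ = [[1, -2], [2, -3]], and Q = P·diag(2, -1)·P⁻¹.
Then Q^8 = P·diag(256, 1)·P⁻¹ = [[-768, 2], [-512, 1]] · [[1, -2], [2, -3]] = [[-764, 1530], [-510, 1021]].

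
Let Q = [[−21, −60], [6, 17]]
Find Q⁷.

tr Q = −4 and det Q = 3, so the characteristic polynomial is λ² − (−4)λ + (3) with roots −1 and −3.
Eigenvectors give P = [[−3, 10], [1, −3]] with P⁻¹ = [[3, 10], [1, 3]], and Q = P·diag(−1, −3)·P⁻¹.
Then Q⁷ = P·diag(−1, −2187)·P⁻¹ = [[3, −21870], [−1, 6561]] · [[3, 10], [1, 3]] = [[−21861, −65580], [6558, 19673]].

[[−21861, −65580], [6558, 19673]]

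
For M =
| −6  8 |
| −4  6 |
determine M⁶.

tr M = 0 and det M = −4, so the characteristic polynomial is λ² − (0)λ + (−4) with roots −2 and 2.
Eigenvectors give P = [[2, 1], [1, 1]] with P⁻¹ = [[1, −1], [−1, 2]], and M = P·diag(−2, 2)·P⁻¹.
Then M⁶ = P·diag(64, 64)·P⁻¹ = [[128, 64], [64, 64]] · [[1, −1], [−1, 2]] = [[64, 0], [0, 64]].

[[64, 0], [0, 64]]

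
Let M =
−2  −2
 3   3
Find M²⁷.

[[−2, −2], [3, 3]]

M² = M (a projection; rank 1, trace 1), so M²⁷ = M.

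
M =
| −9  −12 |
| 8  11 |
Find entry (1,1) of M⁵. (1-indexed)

tr M = 2 and det M = −3, so the characteristic polynomial is λ² − (2)λ + (−3) with roots −1 and 3.
Eigenvectors give P = [[3, −1], [−2, 1]] with P⁻¹ = [[1, 1], [2, 3]], and M = P·diag(−1, 3)·P⁻¹.
Then M⁵ = P·diag(−1, 243)·P⁻¹ = [[−3, −243], [2, 243]] · [[1, 1], [2, 3]] = [[−489, −732], [488, 731]].

−489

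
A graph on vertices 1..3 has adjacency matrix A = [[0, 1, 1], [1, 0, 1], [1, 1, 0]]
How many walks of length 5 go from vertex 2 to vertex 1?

11

The number of length-5 walks from vertex 2 to vertex 1 is entry (2,1) of A⁵, where A is the adjacency matrix.
A² = [[2, 1, 1], [1, 2, 1], [1, 1, 2]]
A³ = [[2, 3, 3], [3, 2, 3], [3, 3, 2]]
A⁴ = [[6, 5, 5], [5, 6, 5], [5, 5, 6]]
A⁵ = [[10, 11, 11], [11, 10, 11], [11, 11, 10]]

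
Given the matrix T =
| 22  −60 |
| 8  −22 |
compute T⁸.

tr T = 0 and det T = −4, so the characteristic polynomial is λ² − (0)λ + (−4) with roots −2 and 2.
Eigenvectors give P = [[−5, 3], [−2, 1]] with P⁻¹ = [[1, −3], [2, −5]], and T = P·diag(−2, 2)·P⁻¹.
Then T⁸ = P·diag(256, 256)·P⁻¹ = [[−1280, 768], [−512, 256]] · [[1, −3], [2, −5]] = [[256, 0], [0, 256]].

[[256, 0], [0, 256]]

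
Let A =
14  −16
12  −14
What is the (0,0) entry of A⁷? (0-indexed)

tr A = 0 and det A = −4, so the characteristic polynomial is λ² − (0)λ + (−4) with roots −2 and 2.
Eigenvectors give P = [[1, −4], [1, −3]] with P⁻¹ = [[−3, 4], [−1, 1]], and A = P·diag(−2, 2)·P⁻¹.
Then A⁷ = P·diag(−128, 128)·P⁻¹ = [[−128, −512], [−128, −384]] · [[−3, 4], [−1, 1]] = [[896, −1024], [768, −896]].

896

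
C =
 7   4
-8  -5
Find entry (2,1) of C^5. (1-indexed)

-488

tr C = 2 and det C = -3, so the characteristic polynomial is λ² − (2)λ + (-3) with roots 3 and -1.
Eigenvectors give P = [[-1, -1], [1, 2]] with P⁻¹ = [[-2, -1], [1, 1]], and C = P·diag(3, -1)·P⁻¹.
Then C^5 = P·diag(243, -1)·P⁻¹ = [[-243, 1], [243, -2]] · [[-2, -1], [1, 1]] = [[487, 244], [-488, -245]].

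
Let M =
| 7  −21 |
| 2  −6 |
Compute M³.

[[7, −21], [2, −6]]

M² = M (a projection; rank 1, trace 1), so M³ = M.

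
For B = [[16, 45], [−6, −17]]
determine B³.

tr B = −1 and det B = −2, so the characteristic polynomial is λ² − (−1)λ + (−2) with roots −2 and 1.
Eigenvectors give P = [[−5, −3], [2, 1]] with P⁻¹ = [[1, 3], [−2, −5]], and B = P·diag(−2, 1)·P⁻¹.
Then B³ = P·diag(−8, 1)·P⁻¹ = [[40, −3], [−16, 1]] · [[1, 3], [−2, −5]] = [[46, 135], [−18, −53]].

[[46, 135], [−18, −53]]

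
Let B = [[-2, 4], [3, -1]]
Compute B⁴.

B² = [[16, -12], [-9, 13]]
B³ = [[-68, 76], [57, -49]]
B⁴ = [[364, -348], [-261, 277]]

[[364, -348], [-261, 277]]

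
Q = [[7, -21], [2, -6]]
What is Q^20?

[[7, -21], [2, -6]]

Q² = Q (a projection; rank 1, trace 1), so Q^20 = Q.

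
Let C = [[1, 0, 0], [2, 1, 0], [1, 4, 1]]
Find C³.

C = I + N where N = [[0, 0, 0], [2, 0, 0], [1, 4, 0]] is strictly lower-triangular, so N³ = 0.
(I + N)³ = I + 3·N + 3·N² = [[1, 0, 0], [6, 1, 0], [27, 12, 1]].

[[1, 0, 0], [6, 1, 0], [27, 12, 1]]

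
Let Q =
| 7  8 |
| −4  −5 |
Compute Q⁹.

[[39367, 39368], [−19684, −19685]]

tr Q = 2 and det Q = −3, so the characteristic polynomial is λ² − (2)λ + (−3) with roots −1 and 3.
Eigenvectors give P = [[−1, 2], [1, −1]] with P⁻¹ = [[1, 2], [1, 1]], and Q = P·diag(−1, 3)·P⁻¹.
Then Q⁹ = P·diag(−1, 19683)·P⁻¹ = [[1, 39366], [−1, −19683]] · [[1, 2], [1, 1]] = [[39367, 39368], [−19684, −19685]].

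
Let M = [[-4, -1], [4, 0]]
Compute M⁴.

M² = [[12, 4], [-16, -4]]
M³ = [[-32, -12], [48, 16]]
M⁴ = [[80, 32], [-128, -48]]

[[80, 32], [-128, -48]]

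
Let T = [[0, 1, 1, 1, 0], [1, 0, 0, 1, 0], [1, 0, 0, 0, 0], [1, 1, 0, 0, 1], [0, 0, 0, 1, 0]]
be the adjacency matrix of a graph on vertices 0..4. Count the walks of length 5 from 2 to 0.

The number of length-5 walks from vertex 2 to vertex 0 is entry (2,0) of T^5, where T is the adjacency matrix.
T^2 = [[3, 1, 0, 1, 1], [1, 2, 1, 1, 1], [0, 1, 1, 1, 0], [1, 1, 1, 3, 0], [1, 1, 0, 0, 1]]
T^3 = [[2, 4, 3, 5, 1], [4, 2, 1, 4, 1], [3, 1, 0, 1, 1], [5, 4, 1, 2, 3], [1, 1, 1, 3, 0]]
T^4 = [[12, 7, 2, 7, 5], [7, 8, 4, 7, 4], [2, 4, 3, 5, 1], [7, 7, 5, 12, 2], [5, 4, 1, 2, 3]]
T^5 = [[16, 19, 12, 24, 7], [19, 14, 7, 19, 7], [12, 7, 2, 7, 5], [24, 19, 7, 16, 12], [7, 7, 5, 12, 2]]

12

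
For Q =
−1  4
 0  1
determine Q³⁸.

[[1, 0], [0, 1]]

Q² = I (check: tr Q = 0 and det Q = −1), so Q³⁸ = I since 38 is even.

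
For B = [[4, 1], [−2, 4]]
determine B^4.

[[68, 224], [−448, 68]]

B^2 = [[14, 8], [−16, 14]]
B^3 = [[40, 46], [−92, 40]]
B^4 = [[68, 224], [−448, 68]]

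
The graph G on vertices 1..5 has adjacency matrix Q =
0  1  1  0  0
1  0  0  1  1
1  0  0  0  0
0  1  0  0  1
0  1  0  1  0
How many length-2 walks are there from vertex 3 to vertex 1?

0

The number of length-2 walks from vertex 3 to vertex 1 is entry (3,1) of Q², where Q is the adjacency matrix.
Q² = [[2, 0, 0, 1, 1], [0, 3, 1, 1, 1], [0, 1, 1, 0, 0], [1, 1, 0, 2, 1], [1, 1, 0, 1, 2]]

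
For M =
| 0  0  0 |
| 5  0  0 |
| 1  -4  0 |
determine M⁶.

M is strictly triangular, hence nilpotent: M³ = 0, so M⁶ = 0.

[[0, 0, 0], [0, 0, 0], [0, 0, 0]]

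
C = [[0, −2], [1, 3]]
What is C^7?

tr C = 3 and det C = 2, so the characteristic polynomial is λ² − (3)λ + (2) with roots 2 and 1.
Eigenvectors give P = [[1, 2], [−1, −1]] with P⁻¹ = [[−1, −2], [1, 1]], and C = P·diag(2, 1)·P⁻¹.
Then C^7 = P·diag(128, 1)·P⁻¹ = [[128, 2], [−128, −1]] · [[−1, −2], [1, 1]] = [[−126, −254], [127, 255]].

[[−126, −254], [127, 255]]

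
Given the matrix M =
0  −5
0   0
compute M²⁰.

M is strictly triangular, hence nilpotent: M² = 0, so M²⁰ = 0.

[[0, 0], [0, 0]]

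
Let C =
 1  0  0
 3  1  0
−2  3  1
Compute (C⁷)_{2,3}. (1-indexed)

0

C = I + N where N = [[0, 0, 0], [3, 0, 0], [−2, 3, 0]] is strictly lower-triangular, so N³ = 0.
(I + N)⁷ = I + 7·N + 21·N² = [[1, 0, 0], [21, 1, 0], [175, 21, 1]].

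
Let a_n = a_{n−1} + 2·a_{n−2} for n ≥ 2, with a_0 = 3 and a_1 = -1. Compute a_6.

45

With companion matrix B = [[1, 2], [1, 0]], [a_n, a_{n−1}]ᵀ = B·[a_{n−1}, a_{n−2}]ᵀ, so [a_6, a_5]ᵀ = B⁵·[a_1, a_0]ᵀ.
B⁵ = [[21, 22], [11, 10]], giving [a_6, a_5]ᵀ = [[45], [19]].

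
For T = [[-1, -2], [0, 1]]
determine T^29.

[[-1, -2], [0, 1]]

T² = I (check: tr T = 0 and det T = -1), so T^29 = T since 29 is odd.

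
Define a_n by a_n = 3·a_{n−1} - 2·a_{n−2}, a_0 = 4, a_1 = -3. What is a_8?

-1781

With companion matrix M = [[3, -2], [1, 0]], [a_n, a_{n−1}]ᵀ = M·[a_{n−1}, a_{n−2}]ᵀ, so [a_8, a_7]ᵀ = M^7·[a_1, a_0]ᵀ.
M^7 = [[255, -254], [127, -126]], giving [a_8, a_7]ᵀ = [[-1781], [-885]].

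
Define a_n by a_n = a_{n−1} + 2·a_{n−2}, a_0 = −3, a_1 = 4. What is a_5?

14

With companion matrix M = [[1, 2], [1, 0]], [a_n, a_{n−1}]ᵀ = M·[a_{n−1}, a_{n−2}]ᵀ, so [a_5, a_4]ᵀ = M⁴·[a_1, a_0]ᵀ.
M⁴ = [[11, 10], [5, 6]], giving [a_5, a_4]ᵀ = [[14], [2]].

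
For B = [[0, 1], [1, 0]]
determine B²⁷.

B² = I (check: tr B = 0 and det B = −1), so B²⁷ = B since 27 is odd.

[[0, 1], [1, 0]]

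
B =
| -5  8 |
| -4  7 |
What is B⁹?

[[-19685, 39368], [-19684, 39367]]

tr B = 2 and det B = -3, so the characteristic polynomial is λ² − (2)λ + (-3) with roots 3 and -1.
Eigenvectors give P = [[-1, -2], [-1, -1]] with P⁻¹ = [[1, -2], [-1, 1]], and B = P·diag(3, -1)·P⁻¹.
Then B⁹ = P·diag(19683, -1)·P⁻¹ = [[-19683, 2], [-19683, 1]] · [[1, -2], [-1, 1]] = [[-19685, 39368], [-19684, 39367]].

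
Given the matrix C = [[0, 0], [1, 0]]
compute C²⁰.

C is strictly triangular, hence nilpotent: C² = 0, so C²⁰ = 0.

[[0, 0], [0, 0]]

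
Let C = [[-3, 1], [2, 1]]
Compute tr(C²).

14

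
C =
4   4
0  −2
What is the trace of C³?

C² = [[16, 8], [0, 4]]
C³ = [[64, 48], [0, −8]]

56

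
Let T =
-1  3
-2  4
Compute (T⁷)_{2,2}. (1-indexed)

tr T = 3 and det T = 2, so the characteristic polynomial is λ² − (3)λ + (2) with roots 1 and 2.
Eigenvectors give P = [[3, 1], [2, 1]] with P⁻¹ = [[1, -1], [-2, 3]], and T = P·diag(1, 2)·P⁻¹.
Then T⁷ = P·diag(1, 128)·P⁻¹ = [[3, 128], [2, 128]] · [[1, -1], [-2, 3]] = [[-253, 381], [-254, 382]].

382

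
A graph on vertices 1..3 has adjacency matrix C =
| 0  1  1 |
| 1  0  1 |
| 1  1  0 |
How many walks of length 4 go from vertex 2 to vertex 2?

6

The number of length-4 walks from vertex 2 to vertex 2 is entry (2,2) of C⁴, where C is the adjacency matrix.
C² = [[2, 1, 1], [1, 2, 1], [1, 1, 2]]
C³ = [[2, 3, 3], [3, 2, 3], [3, 3, 2]]
C⁴ = [[6, 5, 5], [5, 6, 5], [5, 5, 6]]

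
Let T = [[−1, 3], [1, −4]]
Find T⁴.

T² = [[4, −15], [−5, 19]]
T³ = [[−19, 72], [24, −91]]
T⁴ = [[91, −345], [−115, 436]]

[[91, −345], [−115, 436]]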